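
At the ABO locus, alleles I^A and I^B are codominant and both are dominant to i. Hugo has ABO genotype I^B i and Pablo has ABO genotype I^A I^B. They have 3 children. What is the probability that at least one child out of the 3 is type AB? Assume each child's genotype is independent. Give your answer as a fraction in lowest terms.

ABO cross I^B i × I^A I^B → 1/4 A, 1/2 B, 1/4 AB.
So P(type AB) = 1/4 per child.
P(none) = (3/4)^3 = 27/64; P(at least one) = 1 − 27/64 = 37/64.

37/64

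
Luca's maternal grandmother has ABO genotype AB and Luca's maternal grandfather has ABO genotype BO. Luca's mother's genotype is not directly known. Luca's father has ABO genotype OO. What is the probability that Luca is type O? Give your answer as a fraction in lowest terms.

1/4

Luca's mother's ABO genotype from AB × BO: 1/4 AB, 1/4 AO, 1/4 BB, 1/4 BO.
Crossing each possibility with the father OO and summing P(type O): 1/4·0 + 1/4·1/2 + 1/4·0 + 1/4·1/2 = 1/4.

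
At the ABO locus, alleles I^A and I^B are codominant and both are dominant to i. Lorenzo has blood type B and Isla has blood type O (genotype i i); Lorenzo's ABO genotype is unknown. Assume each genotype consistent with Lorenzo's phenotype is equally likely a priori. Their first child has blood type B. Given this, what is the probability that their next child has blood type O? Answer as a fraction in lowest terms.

Possible genotypes: Lorenzo ∈ {I^B I^B, I^B i}; Isla ∈ {i i}.
Weight each parental genotype pair by prior × P(type-B child):
  I^B I^B × i i: posterior weight 2/3; P(next child type O) = 0.
  I^B i × i i: posterior weight 1/3; P(next child type O) = 1/2.
Weighted sum = 1/6.

1/6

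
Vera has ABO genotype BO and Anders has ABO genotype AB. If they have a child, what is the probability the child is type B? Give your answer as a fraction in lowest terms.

ABO cross BO × AB → offspring phenotypes: 1/4 A, 1/2 B, 1/4 AB.
So P(type B) = 1/2.

1/2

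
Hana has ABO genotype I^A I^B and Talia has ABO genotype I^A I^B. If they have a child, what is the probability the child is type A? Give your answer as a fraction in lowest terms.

1/4

ABO cross I^A I^B × I^A I^B → offspring phenotypes: 1/4 A, 1/4 B, 1/2 AB.
So P(type A) = 1/4.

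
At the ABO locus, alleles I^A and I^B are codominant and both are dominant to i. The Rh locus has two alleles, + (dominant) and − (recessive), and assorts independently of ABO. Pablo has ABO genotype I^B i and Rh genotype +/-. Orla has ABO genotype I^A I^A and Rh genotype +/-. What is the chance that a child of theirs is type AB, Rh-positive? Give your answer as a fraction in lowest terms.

3/8

ABO cross I^B i × I^A I^A → offspring phenotypes: 1/2 A, 1/2 AB.
Rh cross +/- × +/- → 3/4 Rh+, 1/4 Rh-.
Independent loci: P(type AB, Rh-positive) = 1/2 × 3/4 = 3/8.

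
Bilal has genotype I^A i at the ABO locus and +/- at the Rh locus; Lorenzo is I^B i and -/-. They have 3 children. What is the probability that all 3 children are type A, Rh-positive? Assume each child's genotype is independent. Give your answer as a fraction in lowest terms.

1/512

ABO cross I^A i × I^B i → 1/4 O, 1/4 A, 1/4 B, 1/4 AB.
Rh cross +/- × -/- → 1/2 Rh+, 1/2 Rh-; so P(type A, Rh-positive) = 1/4 × 1/2 = 1/8 per child.
All 3 independent: (1/8)^3 = 1/512.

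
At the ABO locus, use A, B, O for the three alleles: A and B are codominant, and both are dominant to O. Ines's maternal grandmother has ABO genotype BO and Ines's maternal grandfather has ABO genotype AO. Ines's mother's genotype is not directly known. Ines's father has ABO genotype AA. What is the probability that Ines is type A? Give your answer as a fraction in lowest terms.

Ines's mother's ABO genotype from BO × AO: 1/4 AB, 1/4 AO, 1/4 BO, 1/4 OO.
Crossing each possibility with the father AA and summing P(type A): 1/4·1/2 + 1/4·1 + 1/4·1/2 + 1/4·1 = 3/4.

3/4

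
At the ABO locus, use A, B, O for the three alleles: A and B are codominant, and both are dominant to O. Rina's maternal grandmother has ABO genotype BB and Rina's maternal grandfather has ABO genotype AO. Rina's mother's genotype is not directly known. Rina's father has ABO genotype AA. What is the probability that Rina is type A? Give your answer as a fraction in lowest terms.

1/2

Rina's mother's ABO genotype from BB × AO: 1/2 AB, 1/2 BO.
Crossing each possibility with the father AA and summing P(type A): 1/2·1/2 + 1/2·1/2 = 1/2.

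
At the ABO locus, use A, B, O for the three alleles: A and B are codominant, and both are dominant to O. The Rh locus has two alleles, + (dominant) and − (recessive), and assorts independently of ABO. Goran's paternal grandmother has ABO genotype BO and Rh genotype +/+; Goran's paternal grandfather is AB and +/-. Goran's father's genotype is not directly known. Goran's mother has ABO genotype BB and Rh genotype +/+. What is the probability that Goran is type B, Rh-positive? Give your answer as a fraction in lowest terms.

Goran's father's ABO genotype from BO × AB: 1/4 AB, 1/4 AO, 1/4 BB, 1/4 BO.
Crossing each possibility with the mother BB and summing P(type B): 1/4·1/2 + 1/4·1/2 + 1/4·1 + 1/4·1 = 3/4.
Similarly for Rh via the father's Rh distribution: P(Rh+) = 1.
Independent loci: 3/4 × 1 = 3/4.

3/4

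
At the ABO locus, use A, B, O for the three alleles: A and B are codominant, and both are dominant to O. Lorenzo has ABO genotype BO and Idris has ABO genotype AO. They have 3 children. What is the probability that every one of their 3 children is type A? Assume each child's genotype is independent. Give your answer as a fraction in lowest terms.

1/64

ABO cross BO × AO → 1/4 O, 1/4 A, 1/4 B, 1/4 AB.
So P(type A) = 1/4 per child.
All 3 independent: (1/4)^3 = 1/64.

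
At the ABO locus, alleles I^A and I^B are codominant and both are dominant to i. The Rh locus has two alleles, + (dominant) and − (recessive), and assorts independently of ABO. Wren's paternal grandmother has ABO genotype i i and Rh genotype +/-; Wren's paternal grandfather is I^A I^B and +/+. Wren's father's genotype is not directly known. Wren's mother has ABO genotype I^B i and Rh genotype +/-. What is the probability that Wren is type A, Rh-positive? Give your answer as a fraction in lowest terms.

Wren's father's ABO genotype from i i × I^A I^B: 1/2 I^A i, 1/2 I^B i.
Crossing each possibility with the mother I^B i and summing P(type A): 1/2·1/4 + 1/2·0 = 1/8.
Similarly for Rh via the father's Rh distribution: P(Rh+) = 7/8.
Independent loci: 1/8 × 7/8 = 7/64.

7/64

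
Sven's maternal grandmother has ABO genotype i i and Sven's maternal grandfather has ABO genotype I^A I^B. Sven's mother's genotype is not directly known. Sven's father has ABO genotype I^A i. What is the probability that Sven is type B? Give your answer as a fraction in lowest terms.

1/8

Sven's mother's ABO genotype from i i × I^A I^B: 1/2 I^A i, 1/2 I^B i.
Crossing each possibility with the father I^A i and summing P(type B): 1/2·0 + 1/2·1/4 = 1/8.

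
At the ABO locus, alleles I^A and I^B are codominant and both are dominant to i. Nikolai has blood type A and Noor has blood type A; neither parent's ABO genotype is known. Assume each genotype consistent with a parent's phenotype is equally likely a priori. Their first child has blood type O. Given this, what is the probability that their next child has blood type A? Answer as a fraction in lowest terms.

3/4

Possible genotypes: Nikolai ∈ {I^A I^A, I^A i}; Noor ∈ {I^A I^A, I^A i}.
Weight each parental genotype pair by prior × P(type-O child):
  I^A i × I^A i: posterior weight 1; P(next child type A) = 3/4.
Weighted sum = 3/4.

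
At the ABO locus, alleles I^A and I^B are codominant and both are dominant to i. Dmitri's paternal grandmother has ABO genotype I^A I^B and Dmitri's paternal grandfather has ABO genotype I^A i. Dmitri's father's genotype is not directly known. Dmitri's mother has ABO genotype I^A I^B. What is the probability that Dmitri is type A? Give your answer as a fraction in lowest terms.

Dmitri's father's ABO genotype from I^A I^B × I^A i: 1/4 I^A I^A, 1/4 I^A I^B, 1/4 I^A i, 1/4 I^B i.
Crossing each possibility with the mother I^A I^B and summing P(type A): 1/4·1/2 + 1/4·1/4 + 1/4·1/2 + 1/4·1/4 = 3/8.

3/8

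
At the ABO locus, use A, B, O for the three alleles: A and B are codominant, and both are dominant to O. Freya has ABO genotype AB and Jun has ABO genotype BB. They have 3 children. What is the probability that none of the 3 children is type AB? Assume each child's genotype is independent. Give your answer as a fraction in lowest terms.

ABO cross AB × BB → 1/2 B, 1/2 AB.
So P(type AB) = 1/2 per child.
P(not type AB) = 1/2 for one child; (1/2)^3 = 1/8.

1/8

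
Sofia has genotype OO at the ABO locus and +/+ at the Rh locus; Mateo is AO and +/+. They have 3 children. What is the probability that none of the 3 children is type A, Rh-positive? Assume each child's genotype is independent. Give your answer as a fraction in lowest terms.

ABO cross OO × AO → 1/2 O, 1/2 A.
Rh cross +/+ × +/+ → 1 Rh+; so P(type A, Rh-positive) = 1/2 × 1 = 1/2 per child.
P(not type A, Rh-positive) = 1/2 for one child; (1/2)^3 = 1/8.

1/8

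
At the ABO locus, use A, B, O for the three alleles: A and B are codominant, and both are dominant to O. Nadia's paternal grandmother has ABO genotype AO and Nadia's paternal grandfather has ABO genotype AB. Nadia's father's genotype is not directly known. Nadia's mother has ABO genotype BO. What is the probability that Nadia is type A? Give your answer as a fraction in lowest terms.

1/4

Nadia's father's ABO genotype from AO × AB: 1/4 AA, 1/4 AB, 1/4 AO, 1/4 BO.
Crossing each possibility with the mother BO and summing P(type A): 1/4·1/2 + 1/4·1/4 + 1/4·1/4 + 1/4·0 = 1/4.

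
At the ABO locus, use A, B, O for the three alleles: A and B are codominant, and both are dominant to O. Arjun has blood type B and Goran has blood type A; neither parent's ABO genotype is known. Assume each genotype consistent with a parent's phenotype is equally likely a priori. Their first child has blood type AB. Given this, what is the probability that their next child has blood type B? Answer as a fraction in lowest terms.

5/36

Possible genotypes: Arjun ∈ {BB, BO}; Goran ∈ {AA, AO}.
Weight each parental genotype pair by prior × P(type-AB child):
  BB × AA: posterior weight 4/9; P(next child type B) = 0.
  BB × AO: posterior weight 2/9; P(next child type B) = 1/2.
  BO × AA: posterior weight 2/9; P(next child type B) = 0.
  BO × AO: posterior weight 1/9; P(next child type B) = 1/4.
Weighted sum = 5/36.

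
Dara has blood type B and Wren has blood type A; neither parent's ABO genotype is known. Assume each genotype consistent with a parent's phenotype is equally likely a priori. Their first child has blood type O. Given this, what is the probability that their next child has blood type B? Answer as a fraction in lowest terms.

Possible genotypes: Dara ∈ {I^B I^B, I^B i}; Wren ∈ {I^A I^A, I^A i}.
Weight each parental genotype pair by prior × P(type-O child):
  I^B i × I^A i: posterior weight 1; P(next child type B) = 1/4.
Weighted sum = 1/4.

1/4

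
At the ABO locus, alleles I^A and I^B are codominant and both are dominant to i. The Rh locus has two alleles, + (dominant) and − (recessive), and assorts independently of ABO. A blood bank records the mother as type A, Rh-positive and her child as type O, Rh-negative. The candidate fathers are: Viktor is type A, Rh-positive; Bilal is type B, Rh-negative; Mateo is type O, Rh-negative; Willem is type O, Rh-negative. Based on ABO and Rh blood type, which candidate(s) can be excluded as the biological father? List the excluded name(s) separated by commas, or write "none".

A candidate is excluded only if no genotype consistent with his phenotype could produce a type O, Rh-negative child with a type A, Rh-positive mother.
Every candidate has at least one consistent genotype combination, so none can be excluded.

none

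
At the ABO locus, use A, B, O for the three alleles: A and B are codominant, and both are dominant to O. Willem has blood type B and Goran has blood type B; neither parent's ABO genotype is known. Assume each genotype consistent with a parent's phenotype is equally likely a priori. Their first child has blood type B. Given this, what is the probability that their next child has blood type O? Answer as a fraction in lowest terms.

Possible genotypes: Willem ∈ {BB, BO}; Goran ∈ {BB, BO}.
Weight each parental genotype pair by prior × P(type-B child):
  BB × BB: posterior weight 4/15; P(next child type O) = 0.
  BB × BO: posterior weight 4/15; P(next child type O) = 0.
  BO × BB: posterior weight 4/15; P(next child type O) = 0.
  BO × BO: posterior weight 1/5; P(next child type O) = 1/4.
Weighted sum = 1/20.

1/20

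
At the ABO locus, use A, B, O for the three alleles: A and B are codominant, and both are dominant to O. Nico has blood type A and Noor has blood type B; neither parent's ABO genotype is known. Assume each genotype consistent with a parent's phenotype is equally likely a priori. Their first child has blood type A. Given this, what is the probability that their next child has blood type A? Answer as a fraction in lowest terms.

5/12

Possible genotypes: Nico ∈ {AA, AO}; Noor ∈ {BB, BO}.
Weight each parental genotype pair by prior × P(type-A child):
  AA × BO: posterior weight 2/3; P(next child type A) = 1/2.
  AO × BO: posterior weight 1/3; P(next child type A) = 1/4.
Weighted sum = 5/12.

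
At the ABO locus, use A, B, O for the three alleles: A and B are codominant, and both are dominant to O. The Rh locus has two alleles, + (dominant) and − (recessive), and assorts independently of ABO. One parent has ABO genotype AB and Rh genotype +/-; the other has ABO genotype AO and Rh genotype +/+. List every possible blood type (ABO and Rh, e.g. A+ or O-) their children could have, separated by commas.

Gametes from AB × AO give offspring ABO genotypes AA, AB, AO, BO, i.e. phenotypes A, B, AB.
Rh cross +/- × +/+ → phenotypes Rh+.
Combining independently: A+, B+, AB+.

A+, B+, AB+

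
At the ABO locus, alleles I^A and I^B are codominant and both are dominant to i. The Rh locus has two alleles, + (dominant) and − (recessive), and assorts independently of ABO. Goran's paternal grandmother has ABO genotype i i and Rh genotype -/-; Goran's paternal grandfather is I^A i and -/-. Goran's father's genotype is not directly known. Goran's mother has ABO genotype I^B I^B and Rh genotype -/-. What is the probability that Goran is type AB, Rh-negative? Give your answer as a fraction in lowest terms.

1/4

Goran's father's ABO genotype from i i × I^A i: 1/2 I^A i, 1/2 i i.
Crossing each possibility with the mother I^B I^B and summing P(type AB): 1/2·1/2 + 1/2·0 = 1/4.
Similarly for Rh via the father's Rh distribution: P(Rh-) = 1.
Independent loci: 1/4 × 1 = 1/4.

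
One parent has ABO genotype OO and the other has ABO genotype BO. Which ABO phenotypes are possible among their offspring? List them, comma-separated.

O, B

Gametes from OO × BO give offspring ABO genotypes BO, OO, i.e. phenotypes O, B.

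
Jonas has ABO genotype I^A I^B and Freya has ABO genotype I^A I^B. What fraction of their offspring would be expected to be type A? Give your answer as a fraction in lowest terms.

1/4

ABO cross I^A I^B × I^A I^B → offspring phenotypes: 1/4 A, 1/4 B, 1/2 AB.
So P(type A) = 1/4.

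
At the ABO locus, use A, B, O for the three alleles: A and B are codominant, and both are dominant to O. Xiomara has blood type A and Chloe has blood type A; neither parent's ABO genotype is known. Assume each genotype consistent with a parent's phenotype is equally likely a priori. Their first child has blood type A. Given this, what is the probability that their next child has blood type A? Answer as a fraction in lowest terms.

19/20

Possible genotypes: Xiomara ∈ {AA, AO}; Chloe ∈ {AA, AO}.
Weight each parental genotype pair by prior × P(type-A child):
  AA × AA: posterior weight 4/15; P(next child type A) = 1.
  AA × AO: posterior weight 4/15; P(next child type A) = 1.
  AO × AA: posterior weight 4/15; P(next child type A) = 1.
  AO × AO: posterior weight 1/5; P(next child type A) = 3/4.
Weighted sum = 19/20.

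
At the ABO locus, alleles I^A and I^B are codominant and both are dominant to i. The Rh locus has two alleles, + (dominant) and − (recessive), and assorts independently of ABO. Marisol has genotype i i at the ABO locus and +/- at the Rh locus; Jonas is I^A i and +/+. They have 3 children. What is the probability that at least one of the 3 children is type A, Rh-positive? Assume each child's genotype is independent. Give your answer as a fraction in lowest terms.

7/8

ABO cross i i × I^A i → 1/2 O, 1/2 A.
Rh cross +/- × +/+ → 1 Rh+; so P(type A, Rh-positive) = 1/2 × 1 = 1/2 per child.
P(none) = (1/2)^3 = 1/8; P(at least one) = 1 − 1/8 = 7/8.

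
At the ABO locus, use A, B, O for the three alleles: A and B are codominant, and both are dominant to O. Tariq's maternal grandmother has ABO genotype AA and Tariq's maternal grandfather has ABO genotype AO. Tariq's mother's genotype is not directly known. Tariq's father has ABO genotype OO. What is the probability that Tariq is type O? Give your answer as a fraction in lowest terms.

Tariq's mother's ABO genotype from AA × AO: 1/2 AA, 1/2 AO.
Crossing each possibility with the father OO and summing P(type O): 1/2·0 + 1/2·1/2 = 1/4.

1/4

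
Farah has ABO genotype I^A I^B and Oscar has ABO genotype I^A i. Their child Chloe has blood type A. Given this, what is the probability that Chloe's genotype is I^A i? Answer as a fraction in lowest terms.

1/2

Cross I^A I^B × I^A i → 1/4 I^A I^A, 1/4 I^A I^B, 1/4 I^A i, 1/4 I^B i.
Type-A genotypes among offspring: I^A I^A (1/4), I^A i (1/4); total 1/2.
P(I^A i | type A) = (1/4) / (1/2) = 1/2.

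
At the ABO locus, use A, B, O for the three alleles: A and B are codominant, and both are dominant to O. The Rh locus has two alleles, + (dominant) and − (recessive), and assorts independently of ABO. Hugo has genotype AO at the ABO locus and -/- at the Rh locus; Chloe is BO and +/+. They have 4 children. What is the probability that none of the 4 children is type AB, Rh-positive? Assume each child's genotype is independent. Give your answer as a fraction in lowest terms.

81/256

ABO cross AO × BO → 1/4 O, 1/4 A, 1/4 B, 1/4 AB.
Rh cross -/- × +/+ → 1 Rh+; so P(type AB, Rh-positive) = 1/4 × 1 = 1/4 per child.
P(not type AB, Rh-positive) = 3/4 for one child; (3/4)^4 = 81/256.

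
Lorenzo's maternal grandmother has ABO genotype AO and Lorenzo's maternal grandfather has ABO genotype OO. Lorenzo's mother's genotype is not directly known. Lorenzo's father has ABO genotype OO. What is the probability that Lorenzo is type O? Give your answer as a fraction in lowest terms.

Lorenzo's mother's ABO genotype from AO × OO: 1/2 AO, 1/2 OO.
Crossing each possibility with the father OO and summing P(type O): 1/2·1/2 + 1/2·1 = 3/4.

3/4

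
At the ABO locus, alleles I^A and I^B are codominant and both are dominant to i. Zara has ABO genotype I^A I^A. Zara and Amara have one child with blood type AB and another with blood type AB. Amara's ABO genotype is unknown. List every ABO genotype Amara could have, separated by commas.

I^A I^B, I^B I^B, I^B i

For each candidate genotype of Amara, check whether crossing it with I^A I^A can produce every observed child phenotype.
  I^A I^A → possible child types {A} ✗
  I^A I^B → possible child types {A, AB} ✓
  I^A i → possible child types {A} ✗
  I^B I^B → possible child types {AB} ✓
  I^B i → possible child types {A, AB} ✓
  i i → possible child types {A} ✗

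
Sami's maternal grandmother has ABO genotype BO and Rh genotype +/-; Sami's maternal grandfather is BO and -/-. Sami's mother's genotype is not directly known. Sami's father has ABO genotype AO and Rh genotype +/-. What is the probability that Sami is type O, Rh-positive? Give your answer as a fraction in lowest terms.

5/32

Sami's mother's ABO genotype from BO × BO: 1/4 BB, 1/2 BO, 1/4 OO.
Crossing each possibility with the father AO and summing P(type O): 1/4·0 + 1/2·1/4 + 1/4·1/2 = 1/4.
Similarly for Rh via the mother's Rh distribution: P(Rh+) = 5/8.
Independent loci: 1/4 × 5/8 = 5/32.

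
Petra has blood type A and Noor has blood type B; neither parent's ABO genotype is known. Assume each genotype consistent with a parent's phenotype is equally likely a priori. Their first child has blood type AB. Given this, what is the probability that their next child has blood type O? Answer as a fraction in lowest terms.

1/36

Possible genotypes: Petra ∈ {AA, AO}; Noor ∈ {BB, BO}.
Weight each parental genotype pair by prior × P(type-AB child):
  AA × BB: posterior weight 4/9; P(next child type O) = 0.
  AA × BO: posterior weight 2/9; P(next child type O) = 0.
  AO × BB: posterior weight 2/9; P(next child type O) = 0.
  AO × BO: posterior weight 1/9; P(next child type O) = 1/4.
Weighted sum = 1/36.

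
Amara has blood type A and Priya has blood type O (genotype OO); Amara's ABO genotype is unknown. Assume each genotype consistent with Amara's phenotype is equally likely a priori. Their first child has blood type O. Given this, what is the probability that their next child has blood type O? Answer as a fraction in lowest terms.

Possible genotypes: Amara ∈ {AA, AO}; Priya ∈ {OO}.
Weight each parental genotype pair by prior × P(type-O child):
  AO × OO: posterior weight 1; P(next child type O) = 1/2.
Weighted sum = 1/2.

1/2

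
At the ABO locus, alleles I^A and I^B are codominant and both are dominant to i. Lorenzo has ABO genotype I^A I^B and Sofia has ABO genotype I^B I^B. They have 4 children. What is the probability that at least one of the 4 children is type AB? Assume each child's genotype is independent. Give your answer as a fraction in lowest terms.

ABO cross I^A I^B × I^B I^B → 1/2 B, 1/2 AB.
So P(type AB) = 1/2 per child.
P(none) = (1/2)^4 = 1/16; P(at least one) = 1 − 1/16 = 15/16.

15/16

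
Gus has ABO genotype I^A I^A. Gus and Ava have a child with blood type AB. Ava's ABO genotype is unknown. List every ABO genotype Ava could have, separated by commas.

I^A I^B, I^B I^B, I^B i

For each candidate genotype of Ava, check whether crossing it with I^A I^A can produce every observed child phenotype.
  I^A I^A → possible child types {A} ✗
  I^A I^B → possible child types {A, AB} ✓
  I^A i → possible child types {A} ✗
  I^B I^B → possible child types {AB} ✓
  I^B i → possible child types {A, AB} ✓
  i i → possible child types {A} ✗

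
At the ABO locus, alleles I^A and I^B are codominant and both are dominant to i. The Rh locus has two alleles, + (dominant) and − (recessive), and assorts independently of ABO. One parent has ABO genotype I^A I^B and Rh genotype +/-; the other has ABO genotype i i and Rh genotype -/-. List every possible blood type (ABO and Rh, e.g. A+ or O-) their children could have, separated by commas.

A+, A-, B+, B-

Gametes from I^A I^B × i i give offspring ABO genotypes I^A i, I^B i, i.e. phenotypes A, B.
Rh cross +/- × -/- → phenotypes Rh+, Rh-.
Combining independently: A+, A-, B+, B-.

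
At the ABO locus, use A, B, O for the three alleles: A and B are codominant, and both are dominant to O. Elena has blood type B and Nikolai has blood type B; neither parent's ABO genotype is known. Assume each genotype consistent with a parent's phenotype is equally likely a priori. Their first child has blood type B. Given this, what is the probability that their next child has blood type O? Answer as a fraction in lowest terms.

1/20

Possible genotypes: Elena ∈ {BB, BO}; Nikolai ∈ {BB, BO}.
Weight each parental genotype pair by prior × P(type-B child):
  BB × BB: posterior weight 4/15; P(next child type O) = 0.
  BB × BO: posterior weight 4/15; P(next child type O) = 0.
  BO × BB: posterior weight 4/15; P(next child type O) = 0.
  BO × BO: posterior weight 1/5; P(next child type O) = 1/4.
Weighted sum = 1/20.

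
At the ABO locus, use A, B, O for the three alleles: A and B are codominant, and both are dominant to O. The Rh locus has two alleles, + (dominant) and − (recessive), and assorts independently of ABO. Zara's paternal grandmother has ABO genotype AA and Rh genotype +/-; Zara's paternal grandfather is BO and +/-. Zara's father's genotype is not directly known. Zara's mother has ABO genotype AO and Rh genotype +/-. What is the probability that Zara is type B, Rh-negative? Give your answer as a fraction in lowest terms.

Zara's father's ABO genotype from AA × BO: 1/2 AB, 1/2 AO.
Crossing each possibility with the mother AO and summing P(type B): 1/2·1/4 + 1/2·0 = 1/8.
Similarly for Rh via the father's Rh distribution: P(Rh-) = 1/4.
Independent loci: 1/8 × 1/4 = 1/32.

1/32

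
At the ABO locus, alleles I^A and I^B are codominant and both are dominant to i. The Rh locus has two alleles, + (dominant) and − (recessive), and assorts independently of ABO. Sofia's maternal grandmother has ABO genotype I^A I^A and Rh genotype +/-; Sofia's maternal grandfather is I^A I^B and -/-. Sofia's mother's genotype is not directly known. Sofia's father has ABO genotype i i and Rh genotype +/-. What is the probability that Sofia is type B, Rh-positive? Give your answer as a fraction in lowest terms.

Sofia's mother's ABO genotype from I^A I^A × I^A I^B: 1/2 I^A I^A, 1/2 I^A I^B.
Crossing each possibility with the father i i and summing P(type B): 1/2·0 + 1/2·1/2 = 1/4.
Similarly for Rh via the mother's Rh distribution: P(Rh+) = 5/8.
Independent loci: 1/4 × 5/8 = 5/32.

5/32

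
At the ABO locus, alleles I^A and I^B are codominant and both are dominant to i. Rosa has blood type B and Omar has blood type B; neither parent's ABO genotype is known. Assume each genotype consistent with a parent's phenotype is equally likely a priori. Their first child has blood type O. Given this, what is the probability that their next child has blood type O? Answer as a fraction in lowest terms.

Possible genotypes: Rosa ∈ {I^B I^B, I^B i}; Omar ∈ {I^B I^B, I^B i}.
Weight each parental genotype pair by prior × P(type-O child):
  I^B i × I^B i: posterior weight 1; P(next child type O) = 1/4.
Weighted sum = 1/4.

1/4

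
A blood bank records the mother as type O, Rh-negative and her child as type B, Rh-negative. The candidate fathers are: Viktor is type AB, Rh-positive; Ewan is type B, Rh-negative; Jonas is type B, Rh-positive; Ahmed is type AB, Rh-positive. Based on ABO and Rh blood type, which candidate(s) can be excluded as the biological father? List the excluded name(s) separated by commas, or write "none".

A candidate is excluded only if no genotype consistent with his phenotype could produce a type B, Rh-negative child with a type O, Rh-negative mother.
Every candidate has at least one consistent genotype combination, so none can be excluded.

none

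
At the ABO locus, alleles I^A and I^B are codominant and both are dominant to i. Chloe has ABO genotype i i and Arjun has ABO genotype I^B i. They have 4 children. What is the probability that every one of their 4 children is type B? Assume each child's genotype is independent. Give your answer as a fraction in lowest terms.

ABO cross i i × I^B i → 1/2 O, 1/2 B.
So P(type B) = 1/2 per child.
All 4 independent: (1/2)^4 = 1/16.

1/16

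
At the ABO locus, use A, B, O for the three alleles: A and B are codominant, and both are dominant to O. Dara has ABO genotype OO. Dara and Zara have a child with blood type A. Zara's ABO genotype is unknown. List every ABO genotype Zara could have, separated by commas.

AA, AB, AO

For each candidate genotype of Zara, check whether crossing it with OO can produce every observed child phenotype.
  AA → possible child types {A} ✓
  AB → possible child types {A, B} ✓
  AO → possible child types {O, A} ✓
  BB → possible child types {B} ✗
  BO → possible child types {O, B} ✗
  OO → possible child types {O} ✗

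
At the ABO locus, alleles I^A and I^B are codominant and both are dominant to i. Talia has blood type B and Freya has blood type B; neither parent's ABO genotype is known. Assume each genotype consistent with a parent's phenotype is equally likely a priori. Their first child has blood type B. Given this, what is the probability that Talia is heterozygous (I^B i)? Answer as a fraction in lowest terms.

Possible genotypes: Talia ∈ {I^B I^B, I^B i}; Freya ∈ {I^B I^B, I^B i}.
Weight each parental genotype pair by prior × P(type-B child):
  I^B I^B × I^B I^B: posterior weight 4/15.
  I^B I^B × I^B i: posterior weight 4/15.
  I^B i × I^B I^B: posterior weight 4/15.
  I^B i × I^B i: posterior weight 1/5.
Sum the posterior weight over pairs where Talia is I^B i: 7/15.

7/15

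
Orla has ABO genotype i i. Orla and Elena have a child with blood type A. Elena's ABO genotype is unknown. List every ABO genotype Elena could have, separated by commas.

I^A I^A, I^A I^B, I^A i

For each candidate genotype of Elena, check whether crossing it with i i can produce every observed child phenotype.
  I^A I^A → possible child types {A} ✓
  I^A I^B → possible child types {A, B} ✓
  I^A i → possible child types {O, A} ✓
  I^B I^B → possible child types {B} ✗
  I^B i → possible child types {O, B} ✗
  i i → possible child types {O} ✗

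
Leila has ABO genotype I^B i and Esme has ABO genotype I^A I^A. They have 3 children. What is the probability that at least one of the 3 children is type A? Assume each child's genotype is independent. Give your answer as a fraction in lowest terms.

7/8

ABO cross I^B i × I^A I^A → 1/2 A, 1/2 AB.
So P(type A) = 1/2 per child.
P(none) = (1/2)^3 = 1/8; P(at least one) = 1 − 1/8 = 7/8.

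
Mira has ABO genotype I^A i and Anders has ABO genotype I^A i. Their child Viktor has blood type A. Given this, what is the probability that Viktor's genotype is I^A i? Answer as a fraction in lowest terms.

2/3

Cross I^A i × I^A i → 1/4 I^A I^A, 1/2 I^A i, 1/4 i i.
Type-A genotypes among offspring: I^A I^A (1/4), I^A i (1/2); total 3/4.
P(I^A i | type A) = (1/2) / (3/4) = 2/3.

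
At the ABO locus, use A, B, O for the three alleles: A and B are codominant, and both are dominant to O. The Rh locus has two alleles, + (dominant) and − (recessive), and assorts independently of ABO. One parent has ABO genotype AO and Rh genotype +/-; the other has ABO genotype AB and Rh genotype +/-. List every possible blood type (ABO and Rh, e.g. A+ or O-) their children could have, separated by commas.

Gametes from AO × AB give offspring ABO genotypes AA, AB, AO, BO, i.e. phenotypes A, B, AB.
Rh cross +/- × +/- → phenotypes Rh+, Rh-.
Combining independently: A+, A-, B+, B-, AB+, AB-.

A+, A-, B+, B-, AB+, AB-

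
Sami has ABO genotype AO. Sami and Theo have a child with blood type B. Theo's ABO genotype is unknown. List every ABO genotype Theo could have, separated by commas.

For each candidate genotype of Theo, check whether crossing it with AO can produce every observed child phenotype.
  AA → possible child types {A} ✗
  AB → possible child types {A, B, AB} ✓
  AO → possible child types {O, A} ✗
  BB → possible child types {B, AB} ✓
  BO → possible child types {O, A, B, AB} ✓
  OO → possible child types {O, A} ✗

AB, BB, BO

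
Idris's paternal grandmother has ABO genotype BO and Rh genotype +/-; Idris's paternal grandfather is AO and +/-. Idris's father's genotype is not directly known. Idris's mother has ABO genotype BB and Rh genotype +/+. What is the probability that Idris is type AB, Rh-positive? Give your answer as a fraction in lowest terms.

1/4

Idris's father's ABO genotype from BO × AO: 1/4 AB, 1/4 AO, 1/4 BO, 1/4 OO.
Crossing each possibility with the mother BB and summing P(type AB): 1/4·1/2 + 1/4·1/2 + 1/4·0 + 1/4·0 = 1/4.
Similarly for Rh via the father's Rh distribution: P(Rh+) = 1.
Independent loci: 1/4 × 1 = 1/4.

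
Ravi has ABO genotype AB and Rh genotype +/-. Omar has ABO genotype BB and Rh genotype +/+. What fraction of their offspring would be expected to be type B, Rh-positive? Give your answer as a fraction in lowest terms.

ABO cross AB × BB → offspring phenotypes: 1/2 B, 1/2 AB.
Rh cross +/- × +/+ → 1 Rh+.
Independent loci: P(type B, Rh-positive) = 1/2 × 1 = 1/2.

1/2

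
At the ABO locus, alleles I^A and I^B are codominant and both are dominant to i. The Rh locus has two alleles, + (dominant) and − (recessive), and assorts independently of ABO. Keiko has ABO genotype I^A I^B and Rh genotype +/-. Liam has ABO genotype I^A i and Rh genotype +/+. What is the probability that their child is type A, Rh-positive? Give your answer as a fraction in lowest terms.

1/2

ABO cross I^A I^B × I^A i → offspring phenotypes: 1/2 A, 1/4 B, 1/4 AB.
Rh cross +/- × +/+ → 1 Rh+.
Independent loci: P(type A, Rh-positive) = 1/2 × 1 = 1/2.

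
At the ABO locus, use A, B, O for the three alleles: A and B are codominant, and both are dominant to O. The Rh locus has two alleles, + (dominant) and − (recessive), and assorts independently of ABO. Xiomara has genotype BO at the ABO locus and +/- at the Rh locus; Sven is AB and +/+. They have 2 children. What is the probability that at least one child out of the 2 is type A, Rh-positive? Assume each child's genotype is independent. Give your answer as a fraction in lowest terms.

ABO cross BO × AB → 1/4 A, 1/2 B, 1/4 AB.
Rh cross +/- × +/+ → 1 Rh+; so P(type A, Rh-positive) = 1/4 × 1 = 1/4 per child.
P(none) = (3/4)^2 = 9/16; P(at least one) = 1 − 9/16 = 7/16.

7/16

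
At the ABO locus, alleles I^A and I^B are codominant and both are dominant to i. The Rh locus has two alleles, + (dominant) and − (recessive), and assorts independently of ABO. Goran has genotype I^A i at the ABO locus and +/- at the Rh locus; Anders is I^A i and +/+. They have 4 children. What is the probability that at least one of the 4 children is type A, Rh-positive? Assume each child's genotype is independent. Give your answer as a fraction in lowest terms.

ABO cross I^A i × I^A i → 1/4 O, 3/4 A.
Rh cross +/- × +/+ → 1 Rh+; so P(type A, Rh-positive) = 3/4 × 1 = 3/4 per child.
P(none) = (1/4)^4 = 1/256; P(at least one) = 1 − 1/256 = 255/256.

255/256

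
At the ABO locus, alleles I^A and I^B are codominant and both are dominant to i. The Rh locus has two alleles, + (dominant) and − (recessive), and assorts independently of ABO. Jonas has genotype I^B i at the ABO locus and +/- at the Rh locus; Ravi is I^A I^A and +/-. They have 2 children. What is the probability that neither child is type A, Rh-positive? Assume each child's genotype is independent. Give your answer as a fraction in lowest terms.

25/64

ABO cross I^B i × I^A I^A → 1/2 A, 1/2 AB.
Rh cross +/- × +/- → 3/4 Rh+, 1/4 Rh-; so P(type A, Rh-positive) = 1/2 × 3/4 = 3/8 per child.
P(not type A, Rh-positive) = 5/8 for one child; (5/8)^2 = 25/64.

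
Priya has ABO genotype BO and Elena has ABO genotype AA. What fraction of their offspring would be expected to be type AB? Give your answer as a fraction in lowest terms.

1/2

ABO cross BO × AA → offspring phenotypes: 1/2 A, 1/2 AB.
So P(type AB) = 1/2.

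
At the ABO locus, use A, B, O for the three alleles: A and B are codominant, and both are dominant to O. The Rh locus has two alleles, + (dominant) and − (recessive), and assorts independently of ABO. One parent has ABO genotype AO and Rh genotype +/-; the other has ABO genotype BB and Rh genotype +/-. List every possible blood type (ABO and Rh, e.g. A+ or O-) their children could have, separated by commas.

B+, B-, AB+, AB-

Gametes from AO × BB give offspring ABO genotypes AB, BO, i.e. phenotypes B, AB.
Rh cross +/- × +/- → phenotypes Rh+, Rh-.
Combining independently: B+, B-, AB+, AB-.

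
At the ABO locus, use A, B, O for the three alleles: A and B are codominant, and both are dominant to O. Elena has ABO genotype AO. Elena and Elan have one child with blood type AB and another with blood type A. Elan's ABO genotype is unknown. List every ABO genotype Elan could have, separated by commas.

For each candidate genotype of Elan, check whether crossing it with AO can produce every observed child phenotype.
  AA → possible child types {A} ✗
  AB → possible child types {A, B, AB} ✓
  AO → possible child types {O, A} ✗
  BB → possible child types {B, AB} ✗
  BO → possible child types {O, A, B, AB} ✓
  OO → possible child types {O, A} ✗

AB, BO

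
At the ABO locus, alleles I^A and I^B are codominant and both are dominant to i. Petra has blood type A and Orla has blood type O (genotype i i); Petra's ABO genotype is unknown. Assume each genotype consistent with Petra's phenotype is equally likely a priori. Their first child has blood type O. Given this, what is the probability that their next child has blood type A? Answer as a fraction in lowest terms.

Possible genotypes: Petra ∈ {I^A I^A, I^A i}; Orla ∈ {i i}.
Weight each parental genotype pair by prior × P(type-O child):
  I^A i × i i: posterior weight 1; P(next child type A) = 1/2.
Weighted sum = 1/2.

1/2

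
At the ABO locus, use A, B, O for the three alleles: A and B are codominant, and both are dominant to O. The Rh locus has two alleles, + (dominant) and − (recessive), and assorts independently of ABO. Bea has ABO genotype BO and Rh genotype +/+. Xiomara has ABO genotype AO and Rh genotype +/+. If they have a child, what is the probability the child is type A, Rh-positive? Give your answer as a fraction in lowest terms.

1/4

ABO cross BO × AO → offspring phenotypes: 1/4 O, 1/4 A, 1/4 B, 1/4 AB.
Rh cross +/+ × +/+ → 1 Rh+.
Independent loci: P(type A, Rh-positive) = 1/4 × 1 = 1/4.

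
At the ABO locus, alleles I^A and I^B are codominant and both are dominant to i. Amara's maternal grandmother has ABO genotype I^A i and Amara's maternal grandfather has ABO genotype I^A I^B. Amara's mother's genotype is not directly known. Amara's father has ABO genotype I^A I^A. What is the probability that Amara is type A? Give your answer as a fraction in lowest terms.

3/4

Amara's mother's ABO genotype from I^A i × I^A I^B: 1/4 I^A I^A, 1/4 I^A I^B, 1/4 I^A i, 1/4 I^B i.
Crossing each possibility with the father I^A I^A and summing P(type A): 1/4·1 + 1/4·1/2 + 1/4·1 + 1/4·1/2 = 3/4.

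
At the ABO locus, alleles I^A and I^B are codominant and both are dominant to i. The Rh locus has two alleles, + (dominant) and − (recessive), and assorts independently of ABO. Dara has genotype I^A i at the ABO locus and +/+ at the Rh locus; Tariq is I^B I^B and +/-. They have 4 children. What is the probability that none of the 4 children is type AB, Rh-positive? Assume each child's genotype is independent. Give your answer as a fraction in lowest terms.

ABO cross I^A i × I^B I^B → 1/2 B, 1/2 AB.
Rh cross +/+ × +/- → 1 Rh+; so P(type AB, Rh-positive) = 1/2 × 1 = 1/2 per child.
P(not type AB, Rh-positive) = 1/2 for one child; (1/2)^4 = 1/16.

1/16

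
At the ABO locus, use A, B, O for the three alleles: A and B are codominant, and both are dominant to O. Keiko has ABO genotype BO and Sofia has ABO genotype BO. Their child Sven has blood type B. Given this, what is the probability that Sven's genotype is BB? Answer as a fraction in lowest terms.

1/3

Cross BO × BO → 1/4 BB, 1/2 BO, 1/4 OO.
Type-B genotypes among offspring: BB (1/4), BO (1/2); total 3/4.
P(BB | type B) = (1/4) / (3/4) = 1/3.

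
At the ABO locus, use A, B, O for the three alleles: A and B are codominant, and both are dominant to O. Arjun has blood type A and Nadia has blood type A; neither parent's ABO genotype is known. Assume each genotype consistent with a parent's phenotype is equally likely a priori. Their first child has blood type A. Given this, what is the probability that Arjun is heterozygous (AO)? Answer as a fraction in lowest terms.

Possible genotypes: Arjun ∈ {AA, AO}; Nadia ∈ {AA, AO}.
Weight each parental genotype pair by prior × P(type-A child):
  AA × AA: posterior weight 4/15.
  AA × AO: posterior weight 4/15.
  AO × AA: posterior weight 4/15.
  AO × AO: posterior weight 1/5.
Sum the posterior weight over pairs where Arjun is AO: 7/15.

7/15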